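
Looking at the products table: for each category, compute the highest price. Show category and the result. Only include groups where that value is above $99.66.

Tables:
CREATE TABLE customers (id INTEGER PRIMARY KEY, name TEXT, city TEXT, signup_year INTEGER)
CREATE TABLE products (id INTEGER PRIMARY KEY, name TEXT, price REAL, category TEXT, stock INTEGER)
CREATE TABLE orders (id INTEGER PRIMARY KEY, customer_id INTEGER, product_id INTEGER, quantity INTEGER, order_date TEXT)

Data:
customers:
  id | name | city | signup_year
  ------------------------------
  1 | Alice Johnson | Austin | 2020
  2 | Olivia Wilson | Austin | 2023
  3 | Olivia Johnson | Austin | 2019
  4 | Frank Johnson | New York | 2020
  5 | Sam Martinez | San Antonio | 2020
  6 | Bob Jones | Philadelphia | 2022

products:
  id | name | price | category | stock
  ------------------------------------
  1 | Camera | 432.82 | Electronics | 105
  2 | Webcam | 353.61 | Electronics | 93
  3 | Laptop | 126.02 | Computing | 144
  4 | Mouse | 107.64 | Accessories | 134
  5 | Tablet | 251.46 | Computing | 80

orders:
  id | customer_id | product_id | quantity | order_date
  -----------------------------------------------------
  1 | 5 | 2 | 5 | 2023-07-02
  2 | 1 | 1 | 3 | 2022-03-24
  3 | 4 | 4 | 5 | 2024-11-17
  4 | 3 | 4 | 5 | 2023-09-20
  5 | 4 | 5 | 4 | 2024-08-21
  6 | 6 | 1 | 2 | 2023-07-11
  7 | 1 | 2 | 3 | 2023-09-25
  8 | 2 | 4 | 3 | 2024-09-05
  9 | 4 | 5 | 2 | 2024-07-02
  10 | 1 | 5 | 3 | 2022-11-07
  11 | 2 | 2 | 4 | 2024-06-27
SELECT category, MAX(price) AS max_price FROM products GROUP BY category HAVING MAX(price) > 99.66

Execution result:
category | max_price
Accessories | 107.64
Computing | 251.46
Electronics | 432.82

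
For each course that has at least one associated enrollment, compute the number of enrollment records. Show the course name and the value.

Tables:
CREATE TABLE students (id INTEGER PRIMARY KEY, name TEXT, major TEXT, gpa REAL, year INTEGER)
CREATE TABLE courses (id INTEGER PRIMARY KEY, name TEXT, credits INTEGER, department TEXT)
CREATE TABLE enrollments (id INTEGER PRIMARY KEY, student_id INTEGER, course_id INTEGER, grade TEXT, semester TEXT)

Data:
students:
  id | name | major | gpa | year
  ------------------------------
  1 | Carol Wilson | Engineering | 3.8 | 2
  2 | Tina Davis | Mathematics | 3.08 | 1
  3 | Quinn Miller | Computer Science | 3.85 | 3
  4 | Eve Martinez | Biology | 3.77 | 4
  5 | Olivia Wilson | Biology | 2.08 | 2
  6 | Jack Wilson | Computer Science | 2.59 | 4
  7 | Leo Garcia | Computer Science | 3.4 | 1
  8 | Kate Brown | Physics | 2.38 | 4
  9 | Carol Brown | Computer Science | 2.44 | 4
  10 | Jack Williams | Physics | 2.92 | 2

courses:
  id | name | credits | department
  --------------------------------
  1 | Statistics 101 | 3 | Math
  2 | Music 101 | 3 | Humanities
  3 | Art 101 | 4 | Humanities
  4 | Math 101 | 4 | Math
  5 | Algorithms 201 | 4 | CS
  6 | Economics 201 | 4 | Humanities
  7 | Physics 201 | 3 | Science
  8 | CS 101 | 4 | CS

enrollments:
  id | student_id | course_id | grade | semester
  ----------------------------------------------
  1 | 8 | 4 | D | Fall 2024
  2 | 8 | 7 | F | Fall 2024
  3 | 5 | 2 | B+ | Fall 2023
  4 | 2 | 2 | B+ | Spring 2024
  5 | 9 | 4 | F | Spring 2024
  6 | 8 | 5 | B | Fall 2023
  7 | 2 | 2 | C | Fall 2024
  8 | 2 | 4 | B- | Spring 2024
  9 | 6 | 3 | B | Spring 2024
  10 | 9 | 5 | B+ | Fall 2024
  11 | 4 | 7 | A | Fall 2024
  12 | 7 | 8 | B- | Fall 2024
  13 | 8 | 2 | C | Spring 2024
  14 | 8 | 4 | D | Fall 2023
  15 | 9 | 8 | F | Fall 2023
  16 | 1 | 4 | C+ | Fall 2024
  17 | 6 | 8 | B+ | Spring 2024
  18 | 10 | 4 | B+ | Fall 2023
SELECT p.name, COUNT(*) AS n FROM enrollments c JOIN courses p ON c.course_id = p.id GROUP BY p.id, p.name

Execution result:
name | n
Music 101 | 4
Art 101 | 1
Math 101 | 6
Algorithms 201 | 2
Physics 201 | 2
CS 101 | 3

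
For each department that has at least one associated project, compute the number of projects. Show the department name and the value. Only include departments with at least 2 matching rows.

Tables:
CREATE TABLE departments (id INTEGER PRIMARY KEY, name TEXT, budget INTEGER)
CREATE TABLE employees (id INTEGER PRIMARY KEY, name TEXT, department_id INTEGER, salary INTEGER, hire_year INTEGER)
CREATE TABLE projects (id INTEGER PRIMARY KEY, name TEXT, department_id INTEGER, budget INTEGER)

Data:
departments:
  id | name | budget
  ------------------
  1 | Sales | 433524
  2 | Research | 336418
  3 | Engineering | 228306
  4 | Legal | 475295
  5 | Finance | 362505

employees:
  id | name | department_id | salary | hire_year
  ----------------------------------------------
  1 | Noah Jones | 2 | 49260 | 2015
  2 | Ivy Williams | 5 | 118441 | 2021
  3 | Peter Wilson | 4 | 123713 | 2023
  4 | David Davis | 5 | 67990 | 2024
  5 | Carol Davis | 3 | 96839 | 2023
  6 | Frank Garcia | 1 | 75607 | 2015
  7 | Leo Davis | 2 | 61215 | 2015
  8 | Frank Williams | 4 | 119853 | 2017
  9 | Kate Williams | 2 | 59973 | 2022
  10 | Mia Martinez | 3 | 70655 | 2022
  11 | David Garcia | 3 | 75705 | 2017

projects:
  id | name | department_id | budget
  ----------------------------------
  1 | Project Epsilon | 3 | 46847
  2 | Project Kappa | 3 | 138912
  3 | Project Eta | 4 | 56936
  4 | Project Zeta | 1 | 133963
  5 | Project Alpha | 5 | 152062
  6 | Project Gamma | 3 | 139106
SELECT p.name, COUNT(*) AS n FROM projects c JOIN departments p ON c.department_id = p.id GROUP BY p.id, p.name HAVING COUNT(*) >= 2

Execution result:
name | n
Engineering | 3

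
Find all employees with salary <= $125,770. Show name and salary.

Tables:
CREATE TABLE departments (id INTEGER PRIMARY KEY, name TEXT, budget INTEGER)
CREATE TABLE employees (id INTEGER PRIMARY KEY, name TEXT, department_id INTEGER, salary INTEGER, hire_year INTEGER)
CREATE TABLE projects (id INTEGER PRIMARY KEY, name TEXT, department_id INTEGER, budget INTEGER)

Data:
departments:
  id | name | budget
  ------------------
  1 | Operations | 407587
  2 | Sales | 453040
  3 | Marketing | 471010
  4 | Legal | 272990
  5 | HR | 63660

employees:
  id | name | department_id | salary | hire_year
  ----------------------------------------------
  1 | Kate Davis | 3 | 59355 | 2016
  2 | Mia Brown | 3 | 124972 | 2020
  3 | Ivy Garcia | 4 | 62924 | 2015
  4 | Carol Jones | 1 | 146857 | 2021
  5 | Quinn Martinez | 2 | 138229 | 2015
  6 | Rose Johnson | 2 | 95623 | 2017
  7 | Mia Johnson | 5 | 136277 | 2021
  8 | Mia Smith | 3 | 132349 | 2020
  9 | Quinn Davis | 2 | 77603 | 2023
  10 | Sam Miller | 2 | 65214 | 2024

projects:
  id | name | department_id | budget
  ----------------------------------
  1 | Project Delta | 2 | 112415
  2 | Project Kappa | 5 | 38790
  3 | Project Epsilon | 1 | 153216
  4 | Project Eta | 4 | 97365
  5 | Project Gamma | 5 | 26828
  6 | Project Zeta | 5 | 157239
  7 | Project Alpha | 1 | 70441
SELECT name, salary FROM employees WHERE salary <= 125770

Execution result:
name | salary
Kate Davis | 59355
Mia Brown | 124972
Ivy Garcia | 62924
Rose Johnson | 95623
Quinn Davis | 77603
Sam Miller | 65214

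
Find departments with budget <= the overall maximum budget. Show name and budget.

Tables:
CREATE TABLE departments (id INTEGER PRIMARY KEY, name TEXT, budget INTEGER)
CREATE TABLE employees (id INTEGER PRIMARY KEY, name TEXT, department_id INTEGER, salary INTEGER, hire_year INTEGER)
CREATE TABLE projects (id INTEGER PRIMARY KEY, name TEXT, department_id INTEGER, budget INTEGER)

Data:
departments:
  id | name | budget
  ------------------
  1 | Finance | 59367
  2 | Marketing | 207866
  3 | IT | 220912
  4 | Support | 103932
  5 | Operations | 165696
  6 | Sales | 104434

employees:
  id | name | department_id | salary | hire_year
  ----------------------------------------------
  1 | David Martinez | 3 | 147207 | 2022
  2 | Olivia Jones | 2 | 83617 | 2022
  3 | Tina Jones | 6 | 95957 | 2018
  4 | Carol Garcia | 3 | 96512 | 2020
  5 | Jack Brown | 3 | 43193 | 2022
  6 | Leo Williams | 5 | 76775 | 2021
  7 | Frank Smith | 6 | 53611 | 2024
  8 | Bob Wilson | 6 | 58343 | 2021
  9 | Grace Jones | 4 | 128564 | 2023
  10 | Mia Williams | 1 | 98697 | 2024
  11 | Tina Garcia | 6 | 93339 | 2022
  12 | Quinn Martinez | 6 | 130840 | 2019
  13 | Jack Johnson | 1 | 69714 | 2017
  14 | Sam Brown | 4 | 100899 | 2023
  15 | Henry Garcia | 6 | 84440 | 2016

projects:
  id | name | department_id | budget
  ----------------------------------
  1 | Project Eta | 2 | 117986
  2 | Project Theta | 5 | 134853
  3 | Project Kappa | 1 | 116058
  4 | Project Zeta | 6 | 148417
SELECT name, budget FROM departments WHERE budget <= (SELECT MAX(budget) FROM departments)

Execution result:
name | budget
Finance | 59367
Marketing | 207866
IT | 220912
Support | 103932
Operations | 165696
Sales | 104434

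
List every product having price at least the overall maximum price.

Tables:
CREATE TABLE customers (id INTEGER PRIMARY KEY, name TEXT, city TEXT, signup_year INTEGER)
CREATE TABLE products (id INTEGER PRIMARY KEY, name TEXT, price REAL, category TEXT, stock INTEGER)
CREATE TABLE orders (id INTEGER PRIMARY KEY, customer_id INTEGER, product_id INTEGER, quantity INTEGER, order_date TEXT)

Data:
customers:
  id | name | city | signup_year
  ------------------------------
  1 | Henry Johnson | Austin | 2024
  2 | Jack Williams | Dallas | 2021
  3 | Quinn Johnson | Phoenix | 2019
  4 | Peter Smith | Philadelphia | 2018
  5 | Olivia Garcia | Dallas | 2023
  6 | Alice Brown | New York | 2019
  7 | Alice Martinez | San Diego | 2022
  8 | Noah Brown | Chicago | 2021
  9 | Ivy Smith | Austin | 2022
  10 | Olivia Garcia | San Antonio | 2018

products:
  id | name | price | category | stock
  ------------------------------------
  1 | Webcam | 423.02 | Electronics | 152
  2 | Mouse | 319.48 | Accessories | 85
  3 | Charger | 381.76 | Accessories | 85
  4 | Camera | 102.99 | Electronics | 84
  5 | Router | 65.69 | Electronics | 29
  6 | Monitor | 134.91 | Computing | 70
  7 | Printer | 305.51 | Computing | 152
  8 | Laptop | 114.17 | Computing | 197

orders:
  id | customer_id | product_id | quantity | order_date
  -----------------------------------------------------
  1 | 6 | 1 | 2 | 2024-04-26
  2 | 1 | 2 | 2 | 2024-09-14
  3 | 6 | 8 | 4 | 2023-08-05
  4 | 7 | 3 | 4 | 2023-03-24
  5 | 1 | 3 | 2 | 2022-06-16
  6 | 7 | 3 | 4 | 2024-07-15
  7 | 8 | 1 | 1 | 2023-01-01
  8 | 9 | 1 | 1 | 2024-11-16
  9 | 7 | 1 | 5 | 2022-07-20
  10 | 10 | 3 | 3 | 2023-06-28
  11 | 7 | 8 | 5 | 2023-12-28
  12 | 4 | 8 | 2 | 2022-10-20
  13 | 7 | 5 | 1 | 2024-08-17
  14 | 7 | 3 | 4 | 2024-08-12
SELECT name, price FROM products WHERE price >= (SELECT MAX(price) FROM products)

Execution result:
name | price
Webcam | 423.02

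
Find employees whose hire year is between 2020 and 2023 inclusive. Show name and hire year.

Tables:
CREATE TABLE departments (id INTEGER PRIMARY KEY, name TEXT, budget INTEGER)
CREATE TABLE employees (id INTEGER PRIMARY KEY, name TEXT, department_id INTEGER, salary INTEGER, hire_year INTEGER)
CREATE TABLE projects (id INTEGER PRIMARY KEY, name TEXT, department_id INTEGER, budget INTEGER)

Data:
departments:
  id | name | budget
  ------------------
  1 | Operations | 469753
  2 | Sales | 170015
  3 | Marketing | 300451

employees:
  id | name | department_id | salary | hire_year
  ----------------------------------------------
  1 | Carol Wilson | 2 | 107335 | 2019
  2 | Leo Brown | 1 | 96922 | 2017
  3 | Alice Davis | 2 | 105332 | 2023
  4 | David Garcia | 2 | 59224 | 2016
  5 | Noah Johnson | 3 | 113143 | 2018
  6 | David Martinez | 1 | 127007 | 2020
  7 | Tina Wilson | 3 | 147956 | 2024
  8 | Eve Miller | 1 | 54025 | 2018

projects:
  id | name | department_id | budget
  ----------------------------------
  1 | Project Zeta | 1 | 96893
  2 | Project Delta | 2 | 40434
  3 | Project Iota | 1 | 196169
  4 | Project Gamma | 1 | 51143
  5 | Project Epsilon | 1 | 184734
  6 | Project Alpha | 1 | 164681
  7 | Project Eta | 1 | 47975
SELECT name, hire_year FROM employees WHERE hire_year BETWEEN 2020 AND 2023

Execution result:
name | hire_year
Alice Davis | 2023
David Martinez | 2020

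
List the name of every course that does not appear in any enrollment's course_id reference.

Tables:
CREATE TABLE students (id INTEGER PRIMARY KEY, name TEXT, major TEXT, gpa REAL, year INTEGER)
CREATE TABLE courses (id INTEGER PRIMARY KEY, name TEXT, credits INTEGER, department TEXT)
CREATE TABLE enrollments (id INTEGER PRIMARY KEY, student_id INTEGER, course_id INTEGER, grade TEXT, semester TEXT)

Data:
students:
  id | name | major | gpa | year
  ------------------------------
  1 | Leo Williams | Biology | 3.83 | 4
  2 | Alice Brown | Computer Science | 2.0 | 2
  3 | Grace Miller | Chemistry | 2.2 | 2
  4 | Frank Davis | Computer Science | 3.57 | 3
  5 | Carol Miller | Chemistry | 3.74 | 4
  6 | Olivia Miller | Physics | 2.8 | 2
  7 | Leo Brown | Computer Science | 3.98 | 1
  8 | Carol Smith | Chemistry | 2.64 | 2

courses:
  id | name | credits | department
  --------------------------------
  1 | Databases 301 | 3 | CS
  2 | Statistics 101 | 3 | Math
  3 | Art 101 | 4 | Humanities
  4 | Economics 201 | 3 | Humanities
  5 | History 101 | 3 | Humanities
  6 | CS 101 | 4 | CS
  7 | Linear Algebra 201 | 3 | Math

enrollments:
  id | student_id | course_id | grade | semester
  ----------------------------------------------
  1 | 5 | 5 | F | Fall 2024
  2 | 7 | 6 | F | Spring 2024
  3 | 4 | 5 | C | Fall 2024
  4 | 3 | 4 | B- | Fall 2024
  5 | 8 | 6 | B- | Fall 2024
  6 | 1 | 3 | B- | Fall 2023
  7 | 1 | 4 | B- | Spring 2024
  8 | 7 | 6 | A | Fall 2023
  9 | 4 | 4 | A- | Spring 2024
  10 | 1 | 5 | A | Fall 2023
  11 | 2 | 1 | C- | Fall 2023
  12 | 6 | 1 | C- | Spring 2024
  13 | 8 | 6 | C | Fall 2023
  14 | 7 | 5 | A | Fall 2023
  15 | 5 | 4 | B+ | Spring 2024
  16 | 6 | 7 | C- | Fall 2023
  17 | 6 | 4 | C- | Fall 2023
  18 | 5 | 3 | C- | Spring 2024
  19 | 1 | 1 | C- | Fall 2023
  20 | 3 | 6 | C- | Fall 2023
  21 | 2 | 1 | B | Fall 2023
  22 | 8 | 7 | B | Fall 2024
SELECT p.name FROM courses p LEFT JOIN enrollments c ON c.course_id = p.id WHERE c.id IS NULL

Execution result:
Statistics 101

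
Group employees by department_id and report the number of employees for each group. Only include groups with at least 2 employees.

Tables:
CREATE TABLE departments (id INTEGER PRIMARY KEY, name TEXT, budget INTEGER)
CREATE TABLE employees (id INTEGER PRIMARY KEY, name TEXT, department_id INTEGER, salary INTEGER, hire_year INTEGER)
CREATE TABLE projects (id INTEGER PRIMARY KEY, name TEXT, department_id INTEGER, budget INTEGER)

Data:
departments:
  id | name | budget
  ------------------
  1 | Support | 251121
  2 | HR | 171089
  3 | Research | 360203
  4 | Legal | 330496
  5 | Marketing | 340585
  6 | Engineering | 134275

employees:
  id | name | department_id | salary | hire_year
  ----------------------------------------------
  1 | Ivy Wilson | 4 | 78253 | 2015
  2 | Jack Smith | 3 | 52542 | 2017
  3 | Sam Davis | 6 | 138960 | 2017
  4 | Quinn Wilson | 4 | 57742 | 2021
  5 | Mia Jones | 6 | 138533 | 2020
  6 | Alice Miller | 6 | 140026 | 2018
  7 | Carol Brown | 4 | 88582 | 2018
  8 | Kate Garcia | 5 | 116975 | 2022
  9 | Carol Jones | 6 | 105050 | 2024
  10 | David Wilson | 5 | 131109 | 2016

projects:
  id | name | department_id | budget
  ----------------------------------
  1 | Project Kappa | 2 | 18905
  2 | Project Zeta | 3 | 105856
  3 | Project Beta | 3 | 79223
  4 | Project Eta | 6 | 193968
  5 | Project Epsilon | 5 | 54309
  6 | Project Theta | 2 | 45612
SELECT department_id, COUNT(*) AS n FROM employees GROUP BY department_id HAVING COUNT(*) >= 2

Execution result:
department_id | n
4 | 3
5 | 2
6 | 4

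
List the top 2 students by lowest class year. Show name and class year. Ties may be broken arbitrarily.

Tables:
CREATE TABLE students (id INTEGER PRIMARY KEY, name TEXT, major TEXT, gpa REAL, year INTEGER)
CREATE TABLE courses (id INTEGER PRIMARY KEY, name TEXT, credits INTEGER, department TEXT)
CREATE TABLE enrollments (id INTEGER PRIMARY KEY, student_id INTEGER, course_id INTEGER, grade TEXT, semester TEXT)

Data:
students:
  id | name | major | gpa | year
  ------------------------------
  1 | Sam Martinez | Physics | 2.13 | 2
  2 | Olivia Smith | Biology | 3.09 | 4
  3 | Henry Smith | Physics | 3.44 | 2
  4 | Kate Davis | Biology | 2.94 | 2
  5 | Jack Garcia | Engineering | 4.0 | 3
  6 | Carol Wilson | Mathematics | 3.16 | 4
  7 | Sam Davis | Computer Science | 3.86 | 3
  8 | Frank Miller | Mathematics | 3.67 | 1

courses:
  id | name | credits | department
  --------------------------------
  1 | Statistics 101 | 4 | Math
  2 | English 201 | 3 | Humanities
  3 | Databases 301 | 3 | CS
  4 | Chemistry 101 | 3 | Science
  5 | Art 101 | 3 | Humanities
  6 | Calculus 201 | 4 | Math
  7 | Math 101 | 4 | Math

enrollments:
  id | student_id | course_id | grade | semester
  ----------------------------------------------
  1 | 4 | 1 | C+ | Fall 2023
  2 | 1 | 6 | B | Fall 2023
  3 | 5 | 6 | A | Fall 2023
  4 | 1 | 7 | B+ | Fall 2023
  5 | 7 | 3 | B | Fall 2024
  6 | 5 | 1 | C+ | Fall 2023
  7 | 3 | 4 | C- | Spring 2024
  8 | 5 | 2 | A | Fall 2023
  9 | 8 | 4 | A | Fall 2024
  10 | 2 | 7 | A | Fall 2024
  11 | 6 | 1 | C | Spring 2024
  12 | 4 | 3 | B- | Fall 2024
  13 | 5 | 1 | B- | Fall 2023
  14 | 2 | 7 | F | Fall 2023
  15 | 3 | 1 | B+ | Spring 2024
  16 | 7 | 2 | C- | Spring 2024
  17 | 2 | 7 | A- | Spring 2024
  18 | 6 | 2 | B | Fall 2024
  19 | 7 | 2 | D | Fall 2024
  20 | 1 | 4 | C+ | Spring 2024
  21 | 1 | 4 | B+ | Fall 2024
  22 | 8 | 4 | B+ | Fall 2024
SELECT name, year FROM students ORDER BY year ASC LIMIT 2

Execution result:
name | year
Frank Miller | 1
Sam Martinez | 2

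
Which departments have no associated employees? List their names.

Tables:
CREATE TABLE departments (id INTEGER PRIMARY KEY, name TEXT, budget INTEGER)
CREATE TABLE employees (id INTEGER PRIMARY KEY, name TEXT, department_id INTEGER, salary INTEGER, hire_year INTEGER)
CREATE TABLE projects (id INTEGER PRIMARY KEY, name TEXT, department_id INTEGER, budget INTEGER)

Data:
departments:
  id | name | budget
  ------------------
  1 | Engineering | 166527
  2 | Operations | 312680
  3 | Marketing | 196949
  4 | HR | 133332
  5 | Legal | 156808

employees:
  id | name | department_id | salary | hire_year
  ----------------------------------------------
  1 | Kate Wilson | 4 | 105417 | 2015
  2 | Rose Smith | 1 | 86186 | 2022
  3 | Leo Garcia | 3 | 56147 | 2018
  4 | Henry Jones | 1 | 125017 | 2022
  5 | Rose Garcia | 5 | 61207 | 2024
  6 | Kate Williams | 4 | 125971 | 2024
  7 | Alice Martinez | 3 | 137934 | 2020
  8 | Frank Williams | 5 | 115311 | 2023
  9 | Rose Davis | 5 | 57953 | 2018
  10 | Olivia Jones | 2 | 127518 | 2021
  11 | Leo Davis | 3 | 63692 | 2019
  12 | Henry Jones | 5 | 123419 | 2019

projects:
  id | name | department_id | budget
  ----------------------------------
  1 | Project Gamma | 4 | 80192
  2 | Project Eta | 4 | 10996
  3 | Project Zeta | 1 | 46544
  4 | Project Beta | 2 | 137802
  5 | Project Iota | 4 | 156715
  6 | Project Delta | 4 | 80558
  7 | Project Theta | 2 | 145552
SELECT p.name FROM departments p LEFT JOIN employees c ON c.department_id = p.id WHERE c.id IS NULL

Execution result:
(no rows)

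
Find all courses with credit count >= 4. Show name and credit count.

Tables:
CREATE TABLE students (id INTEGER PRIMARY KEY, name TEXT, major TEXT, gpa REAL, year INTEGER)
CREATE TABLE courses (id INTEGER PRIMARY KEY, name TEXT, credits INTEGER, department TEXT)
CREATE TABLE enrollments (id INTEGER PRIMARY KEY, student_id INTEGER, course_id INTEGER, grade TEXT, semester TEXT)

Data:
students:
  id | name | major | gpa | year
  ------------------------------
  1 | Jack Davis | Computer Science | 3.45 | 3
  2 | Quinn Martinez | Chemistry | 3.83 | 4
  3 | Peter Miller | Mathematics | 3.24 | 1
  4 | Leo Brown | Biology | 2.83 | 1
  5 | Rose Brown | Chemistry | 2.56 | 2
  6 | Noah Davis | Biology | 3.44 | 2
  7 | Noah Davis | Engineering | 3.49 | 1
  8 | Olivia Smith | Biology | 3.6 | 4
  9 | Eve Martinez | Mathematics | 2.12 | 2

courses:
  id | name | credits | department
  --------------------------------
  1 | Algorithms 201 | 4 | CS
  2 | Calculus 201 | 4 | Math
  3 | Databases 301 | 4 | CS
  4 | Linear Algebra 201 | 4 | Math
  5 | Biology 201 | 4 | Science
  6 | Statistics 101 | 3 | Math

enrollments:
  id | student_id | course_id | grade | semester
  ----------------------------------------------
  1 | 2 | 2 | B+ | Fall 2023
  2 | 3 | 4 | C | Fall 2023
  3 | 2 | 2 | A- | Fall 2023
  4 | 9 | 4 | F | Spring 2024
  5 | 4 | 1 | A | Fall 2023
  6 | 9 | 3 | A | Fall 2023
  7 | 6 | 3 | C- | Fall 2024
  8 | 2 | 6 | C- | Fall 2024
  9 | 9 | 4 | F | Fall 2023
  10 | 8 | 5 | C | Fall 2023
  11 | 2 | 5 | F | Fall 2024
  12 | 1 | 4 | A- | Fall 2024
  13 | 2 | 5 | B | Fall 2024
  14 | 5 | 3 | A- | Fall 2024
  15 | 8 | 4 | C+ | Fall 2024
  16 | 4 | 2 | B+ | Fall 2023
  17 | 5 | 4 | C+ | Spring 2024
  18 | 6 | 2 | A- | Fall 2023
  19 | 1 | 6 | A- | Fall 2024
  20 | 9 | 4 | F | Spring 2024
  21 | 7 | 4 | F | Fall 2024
SELECT name, credits FROM courses WHERE credits >= 4

Execution result:
name | credits
Algorithms 201 | 4
Calculus 201 | 4
Databases 301 | 4
Linear Algebra 201 | 4
Biology 201 | 4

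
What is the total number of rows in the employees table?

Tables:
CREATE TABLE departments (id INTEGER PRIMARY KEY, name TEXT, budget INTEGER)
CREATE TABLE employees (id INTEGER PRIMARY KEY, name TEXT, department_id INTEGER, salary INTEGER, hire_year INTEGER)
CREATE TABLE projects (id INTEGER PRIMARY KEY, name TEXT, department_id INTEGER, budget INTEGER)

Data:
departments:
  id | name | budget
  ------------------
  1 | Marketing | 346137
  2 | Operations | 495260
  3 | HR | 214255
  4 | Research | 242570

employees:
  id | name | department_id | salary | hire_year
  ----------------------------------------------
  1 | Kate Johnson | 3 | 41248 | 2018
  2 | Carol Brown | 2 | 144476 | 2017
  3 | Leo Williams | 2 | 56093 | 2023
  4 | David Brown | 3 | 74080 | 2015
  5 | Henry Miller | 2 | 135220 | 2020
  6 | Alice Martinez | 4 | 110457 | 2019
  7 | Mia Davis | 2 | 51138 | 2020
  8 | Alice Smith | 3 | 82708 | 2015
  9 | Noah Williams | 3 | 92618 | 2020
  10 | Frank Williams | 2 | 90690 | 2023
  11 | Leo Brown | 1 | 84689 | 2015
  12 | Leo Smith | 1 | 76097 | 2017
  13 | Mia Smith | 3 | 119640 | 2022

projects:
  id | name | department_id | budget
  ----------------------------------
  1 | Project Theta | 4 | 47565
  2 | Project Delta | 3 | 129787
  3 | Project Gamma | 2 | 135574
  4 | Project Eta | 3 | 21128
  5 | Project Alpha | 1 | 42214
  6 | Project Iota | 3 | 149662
SELECT COUNT(*) FROM employees

Execution result:
13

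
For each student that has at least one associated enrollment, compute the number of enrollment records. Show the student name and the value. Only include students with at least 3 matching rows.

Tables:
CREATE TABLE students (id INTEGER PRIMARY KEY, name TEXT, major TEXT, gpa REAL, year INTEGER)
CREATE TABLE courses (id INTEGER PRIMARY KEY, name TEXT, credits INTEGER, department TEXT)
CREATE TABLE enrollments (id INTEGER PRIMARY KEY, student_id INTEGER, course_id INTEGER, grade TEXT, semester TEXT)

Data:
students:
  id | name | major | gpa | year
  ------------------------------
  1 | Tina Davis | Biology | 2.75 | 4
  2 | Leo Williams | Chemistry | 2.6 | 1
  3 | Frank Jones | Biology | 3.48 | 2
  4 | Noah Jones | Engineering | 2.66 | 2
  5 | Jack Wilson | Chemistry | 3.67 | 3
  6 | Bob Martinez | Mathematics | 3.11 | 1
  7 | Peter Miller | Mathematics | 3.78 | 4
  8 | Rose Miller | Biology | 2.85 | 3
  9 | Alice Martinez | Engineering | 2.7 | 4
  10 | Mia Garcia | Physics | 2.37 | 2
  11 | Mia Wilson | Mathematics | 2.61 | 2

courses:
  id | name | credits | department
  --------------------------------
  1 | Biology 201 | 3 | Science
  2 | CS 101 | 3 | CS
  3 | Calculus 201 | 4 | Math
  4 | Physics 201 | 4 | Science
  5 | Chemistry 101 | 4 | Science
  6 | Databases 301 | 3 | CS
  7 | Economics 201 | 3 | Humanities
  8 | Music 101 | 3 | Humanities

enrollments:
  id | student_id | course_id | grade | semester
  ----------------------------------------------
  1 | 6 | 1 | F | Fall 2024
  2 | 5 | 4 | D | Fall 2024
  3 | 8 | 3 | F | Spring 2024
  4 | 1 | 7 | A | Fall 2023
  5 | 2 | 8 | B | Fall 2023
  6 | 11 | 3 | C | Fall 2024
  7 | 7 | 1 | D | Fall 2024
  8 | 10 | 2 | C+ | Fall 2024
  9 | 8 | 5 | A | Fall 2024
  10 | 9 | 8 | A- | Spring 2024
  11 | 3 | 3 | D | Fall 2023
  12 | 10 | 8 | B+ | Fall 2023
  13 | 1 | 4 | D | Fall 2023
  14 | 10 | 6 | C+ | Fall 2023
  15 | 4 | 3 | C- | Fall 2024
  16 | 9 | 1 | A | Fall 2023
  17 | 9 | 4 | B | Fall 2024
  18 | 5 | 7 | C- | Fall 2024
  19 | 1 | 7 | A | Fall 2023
SELECT p.name, COUNT(*) AS n FROM enrollments c JOIN students p ON c.student_id = p.id GROUP BY p.id, p.name HAVING COUNT(*) >= 3

Execution result:
name | n
Tina Davis | 3
Alice Martinez | 3
Mia Garcia | 3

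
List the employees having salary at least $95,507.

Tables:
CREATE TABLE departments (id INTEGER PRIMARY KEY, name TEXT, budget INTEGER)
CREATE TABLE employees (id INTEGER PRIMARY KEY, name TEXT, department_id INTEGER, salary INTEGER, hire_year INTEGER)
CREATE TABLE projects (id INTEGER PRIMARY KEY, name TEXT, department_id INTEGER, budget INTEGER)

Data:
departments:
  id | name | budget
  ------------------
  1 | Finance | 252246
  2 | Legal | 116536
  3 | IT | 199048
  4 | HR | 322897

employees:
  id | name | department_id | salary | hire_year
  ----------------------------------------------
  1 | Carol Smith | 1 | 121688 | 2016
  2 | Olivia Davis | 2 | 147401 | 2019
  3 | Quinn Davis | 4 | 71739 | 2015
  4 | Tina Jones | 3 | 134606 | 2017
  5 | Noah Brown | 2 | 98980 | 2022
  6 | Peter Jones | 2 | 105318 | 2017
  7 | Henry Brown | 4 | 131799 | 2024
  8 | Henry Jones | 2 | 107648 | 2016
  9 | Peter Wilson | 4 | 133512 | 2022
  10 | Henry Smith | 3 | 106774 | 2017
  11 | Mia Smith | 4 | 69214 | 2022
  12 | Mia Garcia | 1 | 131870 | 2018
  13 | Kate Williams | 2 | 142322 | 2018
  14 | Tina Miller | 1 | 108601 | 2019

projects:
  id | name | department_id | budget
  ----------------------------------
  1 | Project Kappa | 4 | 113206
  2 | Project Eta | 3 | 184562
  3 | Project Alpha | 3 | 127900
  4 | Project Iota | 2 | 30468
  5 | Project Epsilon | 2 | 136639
SELECT name, salary FROM employees WHERE salary >= 95507

Execution result:
name | salary
Carol Smith | 121688
Olivia Davis | 147401
Tina Jones | 134606
Noah Brown | 98980
Peter Jones | 105318
Henry Brown | 131799
Henry Jones | 107648
Peter Wilson | 133512
Henry Smith | 106774
Mia Garcia | 131870
Kate Williams | 142322
Tina Miller | 108601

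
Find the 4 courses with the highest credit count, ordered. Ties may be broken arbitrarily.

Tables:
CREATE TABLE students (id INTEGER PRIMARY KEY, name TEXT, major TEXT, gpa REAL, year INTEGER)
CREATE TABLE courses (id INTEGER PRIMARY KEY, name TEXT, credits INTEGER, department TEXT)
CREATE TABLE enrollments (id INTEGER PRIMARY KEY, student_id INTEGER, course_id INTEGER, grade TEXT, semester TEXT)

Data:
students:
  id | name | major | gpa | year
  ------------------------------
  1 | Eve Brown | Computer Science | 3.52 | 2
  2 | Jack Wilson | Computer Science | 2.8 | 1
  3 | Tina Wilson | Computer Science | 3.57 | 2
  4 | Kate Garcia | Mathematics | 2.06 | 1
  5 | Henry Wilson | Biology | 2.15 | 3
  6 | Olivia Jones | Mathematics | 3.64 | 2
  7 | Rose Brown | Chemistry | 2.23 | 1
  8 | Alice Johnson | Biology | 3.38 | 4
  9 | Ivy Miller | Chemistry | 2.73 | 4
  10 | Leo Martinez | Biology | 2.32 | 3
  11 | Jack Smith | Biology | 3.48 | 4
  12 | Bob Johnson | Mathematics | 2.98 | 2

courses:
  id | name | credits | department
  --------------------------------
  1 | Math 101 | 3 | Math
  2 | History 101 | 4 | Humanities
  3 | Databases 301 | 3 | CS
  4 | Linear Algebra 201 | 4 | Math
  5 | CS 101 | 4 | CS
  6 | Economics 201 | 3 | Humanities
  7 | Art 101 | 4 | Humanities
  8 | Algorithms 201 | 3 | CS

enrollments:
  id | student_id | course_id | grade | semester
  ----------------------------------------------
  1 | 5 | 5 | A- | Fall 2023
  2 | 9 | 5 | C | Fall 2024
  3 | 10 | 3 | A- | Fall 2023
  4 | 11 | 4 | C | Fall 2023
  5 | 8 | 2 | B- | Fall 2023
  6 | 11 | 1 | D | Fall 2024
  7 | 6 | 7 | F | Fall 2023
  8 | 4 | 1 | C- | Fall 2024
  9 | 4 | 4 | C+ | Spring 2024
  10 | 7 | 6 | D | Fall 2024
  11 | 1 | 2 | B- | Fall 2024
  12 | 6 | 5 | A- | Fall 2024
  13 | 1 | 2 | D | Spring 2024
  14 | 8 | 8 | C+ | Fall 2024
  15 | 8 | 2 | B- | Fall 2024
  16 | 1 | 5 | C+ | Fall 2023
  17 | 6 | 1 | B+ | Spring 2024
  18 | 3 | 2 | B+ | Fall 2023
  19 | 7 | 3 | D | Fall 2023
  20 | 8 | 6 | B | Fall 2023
SELECT name, credits FROM courses ORDER BY credits DESC LIMIT 4

Execution result:
name | credits
History 101 | 4
Linear Algebra 201 | 4
CS 101 | 4
Art 101 | 4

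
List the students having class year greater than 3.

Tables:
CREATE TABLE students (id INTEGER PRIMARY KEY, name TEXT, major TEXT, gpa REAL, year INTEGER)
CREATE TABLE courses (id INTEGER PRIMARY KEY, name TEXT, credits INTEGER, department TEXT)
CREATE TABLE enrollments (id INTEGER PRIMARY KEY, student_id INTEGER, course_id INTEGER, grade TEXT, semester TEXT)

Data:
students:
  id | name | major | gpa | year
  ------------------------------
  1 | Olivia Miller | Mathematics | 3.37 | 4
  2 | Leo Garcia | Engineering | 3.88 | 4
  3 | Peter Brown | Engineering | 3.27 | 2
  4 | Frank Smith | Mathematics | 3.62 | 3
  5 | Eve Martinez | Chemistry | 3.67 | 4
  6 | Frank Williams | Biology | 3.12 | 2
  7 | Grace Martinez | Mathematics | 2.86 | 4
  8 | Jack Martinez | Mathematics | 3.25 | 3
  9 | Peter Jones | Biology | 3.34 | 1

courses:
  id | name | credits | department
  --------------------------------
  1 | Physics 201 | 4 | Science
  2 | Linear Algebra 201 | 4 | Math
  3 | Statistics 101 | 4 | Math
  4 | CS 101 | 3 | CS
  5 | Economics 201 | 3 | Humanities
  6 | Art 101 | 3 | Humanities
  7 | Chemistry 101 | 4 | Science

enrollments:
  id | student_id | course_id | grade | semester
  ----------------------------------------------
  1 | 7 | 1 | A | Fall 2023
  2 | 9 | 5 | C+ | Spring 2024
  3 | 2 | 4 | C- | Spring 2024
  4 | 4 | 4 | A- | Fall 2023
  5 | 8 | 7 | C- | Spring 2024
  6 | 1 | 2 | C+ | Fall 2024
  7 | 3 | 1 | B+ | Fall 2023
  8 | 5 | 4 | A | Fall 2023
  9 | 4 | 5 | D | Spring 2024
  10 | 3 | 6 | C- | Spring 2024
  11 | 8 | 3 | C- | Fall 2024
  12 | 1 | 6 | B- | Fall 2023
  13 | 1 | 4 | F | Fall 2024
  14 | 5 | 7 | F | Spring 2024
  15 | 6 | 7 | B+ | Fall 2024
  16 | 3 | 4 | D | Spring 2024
SELECT name, year FROM students WHERE year > 3

Execution result:
name | year
Olivia Miller | 4
Leo Garcia | 4
Eve Martinez | 4
Grace Martinez | 4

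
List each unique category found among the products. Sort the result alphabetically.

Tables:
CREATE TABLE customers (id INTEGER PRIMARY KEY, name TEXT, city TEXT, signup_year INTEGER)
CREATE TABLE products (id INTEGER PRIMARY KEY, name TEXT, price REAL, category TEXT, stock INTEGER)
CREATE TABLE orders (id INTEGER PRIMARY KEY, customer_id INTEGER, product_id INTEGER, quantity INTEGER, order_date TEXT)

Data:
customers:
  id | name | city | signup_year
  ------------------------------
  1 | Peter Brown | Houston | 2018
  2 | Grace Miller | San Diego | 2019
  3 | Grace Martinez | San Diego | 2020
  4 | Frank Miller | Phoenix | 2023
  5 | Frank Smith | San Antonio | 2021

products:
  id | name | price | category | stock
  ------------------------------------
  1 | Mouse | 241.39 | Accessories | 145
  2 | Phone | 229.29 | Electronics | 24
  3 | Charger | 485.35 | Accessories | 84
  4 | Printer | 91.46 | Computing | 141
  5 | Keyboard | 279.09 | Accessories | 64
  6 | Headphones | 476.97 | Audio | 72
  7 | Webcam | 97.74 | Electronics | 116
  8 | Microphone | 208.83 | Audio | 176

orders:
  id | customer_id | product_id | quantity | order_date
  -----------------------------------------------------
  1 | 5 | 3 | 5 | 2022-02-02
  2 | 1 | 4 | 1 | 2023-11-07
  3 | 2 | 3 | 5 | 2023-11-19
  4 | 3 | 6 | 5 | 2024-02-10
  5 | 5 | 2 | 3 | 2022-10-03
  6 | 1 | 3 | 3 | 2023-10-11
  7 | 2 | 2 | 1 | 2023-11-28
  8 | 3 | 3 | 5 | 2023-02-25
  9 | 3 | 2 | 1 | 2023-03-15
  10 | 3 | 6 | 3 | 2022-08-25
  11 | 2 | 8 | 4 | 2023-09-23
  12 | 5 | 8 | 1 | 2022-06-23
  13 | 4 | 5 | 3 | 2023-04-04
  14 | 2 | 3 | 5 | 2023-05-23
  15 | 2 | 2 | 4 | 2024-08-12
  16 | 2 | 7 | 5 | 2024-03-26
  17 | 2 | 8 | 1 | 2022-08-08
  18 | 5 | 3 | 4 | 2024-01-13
SELECT DISTINCT category FROM products ORDER BY category

Execution result:
category
Accessories
Audio
Computing
Electronics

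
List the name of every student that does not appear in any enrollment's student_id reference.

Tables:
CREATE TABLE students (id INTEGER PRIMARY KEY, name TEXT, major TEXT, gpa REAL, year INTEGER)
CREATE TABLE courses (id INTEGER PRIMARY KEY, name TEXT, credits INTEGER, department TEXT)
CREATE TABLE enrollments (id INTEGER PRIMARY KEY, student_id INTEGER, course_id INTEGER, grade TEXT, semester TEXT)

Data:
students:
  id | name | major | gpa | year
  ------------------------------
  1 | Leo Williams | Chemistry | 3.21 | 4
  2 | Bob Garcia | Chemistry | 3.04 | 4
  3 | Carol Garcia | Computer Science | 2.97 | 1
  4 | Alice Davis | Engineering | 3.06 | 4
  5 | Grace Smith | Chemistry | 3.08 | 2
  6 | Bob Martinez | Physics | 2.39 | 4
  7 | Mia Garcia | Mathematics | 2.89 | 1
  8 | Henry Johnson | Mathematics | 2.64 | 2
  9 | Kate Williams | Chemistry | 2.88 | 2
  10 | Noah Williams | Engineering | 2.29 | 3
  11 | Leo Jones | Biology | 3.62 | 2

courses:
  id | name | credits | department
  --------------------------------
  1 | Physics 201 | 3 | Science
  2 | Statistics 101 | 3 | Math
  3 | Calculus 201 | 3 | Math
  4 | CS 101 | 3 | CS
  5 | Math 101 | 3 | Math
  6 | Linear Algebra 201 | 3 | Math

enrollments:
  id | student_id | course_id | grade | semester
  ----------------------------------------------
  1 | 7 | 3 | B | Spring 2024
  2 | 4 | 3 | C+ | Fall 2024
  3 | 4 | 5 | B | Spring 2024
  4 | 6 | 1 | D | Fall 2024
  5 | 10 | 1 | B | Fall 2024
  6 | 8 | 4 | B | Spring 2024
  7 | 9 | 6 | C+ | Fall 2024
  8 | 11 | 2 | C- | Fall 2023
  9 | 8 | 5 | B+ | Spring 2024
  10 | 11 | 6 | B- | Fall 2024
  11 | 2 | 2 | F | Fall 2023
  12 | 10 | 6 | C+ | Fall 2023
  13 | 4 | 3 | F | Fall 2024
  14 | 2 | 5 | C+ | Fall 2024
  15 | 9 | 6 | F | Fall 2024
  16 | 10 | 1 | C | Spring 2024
SELECT p.name FROM students p LEFT JOIN enrollments c ON c.student_id = p.id WHERE c.id IS NULL

Execution result:
name
Leo Williams
Carol Garcia
Grace Smith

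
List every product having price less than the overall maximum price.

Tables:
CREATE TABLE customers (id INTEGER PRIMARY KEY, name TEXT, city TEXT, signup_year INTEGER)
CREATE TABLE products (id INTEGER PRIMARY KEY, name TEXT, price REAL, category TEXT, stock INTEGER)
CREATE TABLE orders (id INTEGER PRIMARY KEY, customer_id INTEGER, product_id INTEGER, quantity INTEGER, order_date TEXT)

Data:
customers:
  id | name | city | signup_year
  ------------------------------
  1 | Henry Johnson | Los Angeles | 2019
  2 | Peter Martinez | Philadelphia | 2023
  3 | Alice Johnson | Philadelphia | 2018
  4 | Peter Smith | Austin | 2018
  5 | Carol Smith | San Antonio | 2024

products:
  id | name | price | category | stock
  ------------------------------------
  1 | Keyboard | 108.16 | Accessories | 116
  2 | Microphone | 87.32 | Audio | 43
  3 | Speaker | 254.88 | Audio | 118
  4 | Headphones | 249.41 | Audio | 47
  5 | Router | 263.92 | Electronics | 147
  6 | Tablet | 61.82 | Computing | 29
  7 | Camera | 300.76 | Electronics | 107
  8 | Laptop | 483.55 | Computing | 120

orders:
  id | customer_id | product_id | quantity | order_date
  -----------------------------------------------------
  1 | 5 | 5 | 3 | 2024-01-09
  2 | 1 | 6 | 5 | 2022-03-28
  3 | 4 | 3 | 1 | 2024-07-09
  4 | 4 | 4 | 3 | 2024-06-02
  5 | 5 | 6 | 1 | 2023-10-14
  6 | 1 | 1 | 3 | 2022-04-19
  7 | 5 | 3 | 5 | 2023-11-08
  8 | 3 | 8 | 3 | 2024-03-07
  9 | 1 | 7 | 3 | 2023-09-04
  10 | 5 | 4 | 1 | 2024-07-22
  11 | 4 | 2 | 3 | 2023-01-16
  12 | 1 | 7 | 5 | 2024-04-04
SELECT name, price FROM products WHERE price < (SELECT MAX(price) FROM products)

Execution result:
name | price
Keyboard | 108.16
Microphone | 87.32
Speaker | 254.88
Headphones | 249.41
Router | 263.92
Tablet | 61.82
Camera | 300.76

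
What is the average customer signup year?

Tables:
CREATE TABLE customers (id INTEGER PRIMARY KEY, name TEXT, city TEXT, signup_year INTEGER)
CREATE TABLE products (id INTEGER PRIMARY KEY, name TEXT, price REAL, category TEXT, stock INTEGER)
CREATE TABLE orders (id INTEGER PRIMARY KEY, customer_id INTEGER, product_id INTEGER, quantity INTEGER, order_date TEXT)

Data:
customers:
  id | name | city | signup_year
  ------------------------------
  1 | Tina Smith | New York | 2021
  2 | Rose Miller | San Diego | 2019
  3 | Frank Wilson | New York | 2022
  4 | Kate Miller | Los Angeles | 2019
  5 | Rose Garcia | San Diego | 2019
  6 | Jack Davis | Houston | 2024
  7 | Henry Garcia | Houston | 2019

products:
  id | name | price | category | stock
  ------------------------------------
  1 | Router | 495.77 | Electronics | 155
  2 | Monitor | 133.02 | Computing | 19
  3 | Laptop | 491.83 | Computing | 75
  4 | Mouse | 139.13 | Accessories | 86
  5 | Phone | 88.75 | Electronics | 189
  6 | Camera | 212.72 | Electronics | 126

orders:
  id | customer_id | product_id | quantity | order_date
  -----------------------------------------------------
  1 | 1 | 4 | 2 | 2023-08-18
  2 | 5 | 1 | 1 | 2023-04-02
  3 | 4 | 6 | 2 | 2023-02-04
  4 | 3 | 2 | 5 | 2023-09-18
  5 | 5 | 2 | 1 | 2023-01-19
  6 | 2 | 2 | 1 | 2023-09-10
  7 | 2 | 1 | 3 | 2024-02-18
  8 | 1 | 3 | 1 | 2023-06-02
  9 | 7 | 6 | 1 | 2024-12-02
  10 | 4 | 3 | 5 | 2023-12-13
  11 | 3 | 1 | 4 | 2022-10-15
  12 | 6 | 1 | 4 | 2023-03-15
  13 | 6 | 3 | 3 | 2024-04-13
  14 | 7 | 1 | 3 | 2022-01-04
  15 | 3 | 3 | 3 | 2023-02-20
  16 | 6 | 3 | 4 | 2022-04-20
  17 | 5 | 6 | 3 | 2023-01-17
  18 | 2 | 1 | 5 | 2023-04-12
SELECT AVG(signup_year) FROM customers

Execution result:
2020.43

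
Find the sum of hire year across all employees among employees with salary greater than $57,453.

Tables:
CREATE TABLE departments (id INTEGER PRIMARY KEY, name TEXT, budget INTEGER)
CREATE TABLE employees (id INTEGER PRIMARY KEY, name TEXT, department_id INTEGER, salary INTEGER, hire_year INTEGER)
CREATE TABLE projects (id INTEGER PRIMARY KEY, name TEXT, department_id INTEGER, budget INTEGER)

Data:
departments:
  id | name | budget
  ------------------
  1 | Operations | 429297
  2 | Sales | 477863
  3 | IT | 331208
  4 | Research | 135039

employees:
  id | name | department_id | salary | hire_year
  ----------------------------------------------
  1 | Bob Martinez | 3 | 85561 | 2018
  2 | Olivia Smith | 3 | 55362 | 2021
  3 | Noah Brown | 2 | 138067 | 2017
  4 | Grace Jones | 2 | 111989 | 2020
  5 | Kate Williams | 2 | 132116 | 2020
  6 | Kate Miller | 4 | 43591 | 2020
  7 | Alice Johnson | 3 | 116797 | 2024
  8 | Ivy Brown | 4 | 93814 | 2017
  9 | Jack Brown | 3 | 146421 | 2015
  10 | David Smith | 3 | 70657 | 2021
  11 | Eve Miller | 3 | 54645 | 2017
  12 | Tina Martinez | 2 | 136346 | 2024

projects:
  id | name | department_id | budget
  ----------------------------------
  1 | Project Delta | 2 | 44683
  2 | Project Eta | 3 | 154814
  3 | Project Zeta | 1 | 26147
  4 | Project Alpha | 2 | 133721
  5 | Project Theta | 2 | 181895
SELECT SUM(hire_year) FROM employees WHERE salary > 57453

Execution result:
18176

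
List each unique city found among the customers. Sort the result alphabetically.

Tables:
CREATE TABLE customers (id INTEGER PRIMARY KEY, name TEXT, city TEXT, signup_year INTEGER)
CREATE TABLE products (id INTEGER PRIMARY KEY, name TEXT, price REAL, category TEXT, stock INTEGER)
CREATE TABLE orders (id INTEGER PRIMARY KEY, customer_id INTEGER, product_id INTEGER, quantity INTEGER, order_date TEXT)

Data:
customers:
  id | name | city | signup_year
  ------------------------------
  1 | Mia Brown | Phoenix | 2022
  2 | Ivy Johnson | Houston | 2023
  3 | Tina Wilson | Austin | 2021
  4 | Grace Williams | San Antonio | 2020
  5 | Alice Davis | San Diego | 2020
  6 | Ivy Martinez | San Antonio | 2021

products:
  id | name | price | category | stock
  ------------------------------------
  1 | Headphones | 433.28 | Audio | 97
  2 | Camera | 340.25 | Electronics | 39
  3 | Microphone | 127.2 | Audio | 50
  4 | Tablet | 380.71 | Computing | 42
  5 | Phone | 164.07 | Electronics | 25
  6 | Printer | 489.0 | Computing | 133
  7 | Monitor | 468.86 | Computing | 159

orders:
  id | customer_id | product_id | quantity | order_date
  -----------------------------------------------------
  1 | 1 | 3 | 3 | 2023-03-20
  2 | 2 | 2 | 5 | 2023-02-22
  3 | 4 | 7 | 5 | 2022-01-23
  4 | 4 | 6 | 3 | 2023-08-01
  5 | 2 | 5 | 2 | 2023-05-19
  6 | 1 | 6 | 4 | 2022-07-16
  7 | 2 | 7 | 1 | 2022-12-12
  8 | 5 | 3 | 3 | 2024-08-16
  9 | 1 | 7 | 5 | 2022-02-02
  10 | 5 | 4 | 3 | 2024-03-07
SELECT DISTINCT city FROM customers ORDER BY city

Execution result:
city
Austin
Houston
Phoenix
San Antonio
San Diego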